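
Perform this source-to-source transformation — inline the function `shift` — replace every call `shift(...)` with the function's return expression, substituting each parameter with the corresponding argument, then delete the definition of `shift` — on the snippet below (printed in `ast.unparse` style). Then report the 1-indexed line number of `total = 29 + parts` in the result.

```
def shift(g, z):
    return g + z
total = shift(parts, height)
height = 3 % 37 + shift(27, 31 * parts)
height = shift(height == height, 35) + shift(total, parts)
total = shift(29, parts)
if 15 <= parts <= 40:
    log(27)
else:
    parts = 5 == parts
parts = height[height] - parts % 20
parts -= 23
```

Transformed code:
total = parts + height
height = 3 % 37 + (27 + 31 * parts)
height = (height == height) + 35 + (total + parts)
total = 29 + parts
if 15 <= parts <= 40:
    log(27)
else:
    parts = 5 == parts
parts = height[height] - parts % 20
parts -= 23

4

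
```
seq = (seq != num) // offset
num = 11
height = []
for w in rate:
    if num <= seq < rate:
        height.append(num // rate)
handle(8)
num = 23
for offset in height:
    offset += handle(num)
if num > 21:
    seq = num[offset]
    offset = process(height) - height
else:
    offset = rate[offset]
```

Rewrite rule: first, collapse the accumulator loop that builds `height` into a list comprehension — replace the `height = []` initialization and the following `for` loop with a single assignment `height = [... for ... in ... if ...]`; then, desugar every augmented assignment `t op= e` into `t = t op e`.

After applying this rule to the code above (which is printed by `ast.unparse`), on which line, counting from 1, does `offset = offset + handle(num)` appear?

Transformed code:
seq = (seq != num) // offset
num = 11
height = [num // rate for w in rate if num <= seq < rate]
handle(8)
num = 23
for offset in height:
    offset = offset + handle(num)
if num > 21:
    seq = num[offset]
    offset = process(height) - height
else:
    offset = rate[offset]

7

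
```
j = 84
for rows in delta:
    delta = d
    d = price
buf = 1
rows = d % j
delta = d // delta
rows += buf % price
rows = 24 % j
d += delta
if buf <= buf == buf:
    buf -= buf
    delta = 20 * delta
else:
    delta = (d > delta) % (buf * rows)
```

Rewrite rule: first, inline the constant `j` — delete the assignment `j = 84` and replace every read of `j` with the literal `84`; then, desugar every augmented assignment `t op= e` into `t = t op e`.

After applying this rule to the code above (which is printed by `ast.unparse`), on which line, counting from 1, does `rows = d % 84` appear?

Transformed code:
for rows in delta:
    delta = d
    d = price
buf = 1
rows = d % 84
delta = d // delta
rows = rows + buf % price
rows = 24 % 84
d = d + delta
if buf <= buf == buf:
    buf = buf - buf
    delta = 20 * delta
else:
    delta = (d > delta) % (buf * rows)

5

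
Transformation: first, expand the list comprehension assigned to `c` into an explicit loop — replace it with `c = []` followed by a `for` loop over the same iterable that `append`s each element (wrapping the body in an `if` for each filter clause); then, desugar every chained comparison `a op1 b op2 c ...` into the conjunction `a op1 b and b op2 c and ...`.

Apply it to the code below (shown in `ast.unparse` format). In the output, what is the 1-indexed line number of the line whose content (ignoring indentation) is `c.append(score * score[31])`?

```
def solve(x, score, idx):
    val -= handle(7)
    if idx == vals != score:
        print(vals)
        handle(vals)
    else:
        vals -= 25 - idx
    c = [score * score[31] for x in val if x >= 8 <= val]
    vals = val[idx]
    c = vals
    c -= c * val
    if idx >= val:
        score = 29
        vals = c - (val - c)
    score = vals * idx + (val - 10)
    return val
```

Transformed code:
def solve(x, score, idx):
    val -= handle(7)
    if idx == vals and vals != score:
        print(vals)
        handle(vals)
    else:
        vals -= 25 - idx
    c = []
    for x in val:
        if x >= 8 and 8 <= val:
            c.append(score * score[31])
    vals = val[idx]
    c = vals
    c -= c * val
    if idx >= val:
        score = 29
        vals = c - (val - c)
    score = vals * idx + (val - 10)
    return val

11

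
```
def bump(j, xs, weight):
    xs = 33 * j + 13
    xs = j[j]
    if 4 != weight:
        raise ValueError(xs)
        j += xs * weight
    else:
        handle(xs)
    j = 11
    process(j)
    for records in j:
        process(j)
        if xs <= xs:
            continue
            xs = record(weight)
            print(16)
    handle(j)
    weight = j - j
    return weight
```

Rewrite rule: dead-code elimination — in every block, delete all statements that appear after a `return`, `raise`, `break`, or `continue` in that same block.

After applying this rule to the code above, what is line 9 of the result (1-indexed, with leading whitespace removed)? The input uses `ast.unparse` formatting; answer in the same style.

Transformed code:
def bump(j, xs, weight):
    xs = 33 * j + 13
    xs = j[j]
    if 4 != weight:
        raise ValueError(xs)
    else:
        handle(xs)
    j = 11
    process(j)
    for records in j:
        process(j)
        if xs <= xs:
            continue
    handle(j)
    weight = j - j
    return weight

process(j)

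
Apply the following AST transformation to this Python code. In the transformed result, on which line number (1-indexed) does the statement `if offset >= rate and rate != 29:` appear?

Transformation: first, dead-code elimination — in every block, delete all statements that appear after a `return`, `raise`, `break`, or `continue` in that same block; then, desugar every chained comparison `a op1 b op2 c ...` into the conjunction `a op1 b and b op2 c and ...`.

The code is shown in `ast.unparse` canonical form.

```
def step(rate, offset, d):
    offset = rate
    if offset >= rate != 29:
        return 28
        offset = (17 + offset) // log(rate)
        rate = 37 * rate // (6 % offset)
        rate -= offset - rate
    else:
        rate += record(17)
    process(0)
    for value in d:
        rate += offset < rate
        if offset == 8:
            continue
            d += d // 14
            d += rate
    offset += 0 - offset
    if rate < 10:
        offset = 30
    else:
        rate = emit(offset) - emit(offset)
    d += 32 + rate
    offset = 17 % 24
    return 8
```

Transformed code:
def step(rate, offset, d):
    offset = rate
    if offset >= rate and rate != 29:
        return 28
    else:
        rate += record(17)
    process(0)
    for value in d:
        rate += offset < rate
        if offset == 8:
            continue
    offset += 0 - offset
    if rate < 10:
        offset = 30
    else:
        rate = emit(offset) - emit(offset)
    d += 32 + rate
    offset = 17 % 24
    return 8

3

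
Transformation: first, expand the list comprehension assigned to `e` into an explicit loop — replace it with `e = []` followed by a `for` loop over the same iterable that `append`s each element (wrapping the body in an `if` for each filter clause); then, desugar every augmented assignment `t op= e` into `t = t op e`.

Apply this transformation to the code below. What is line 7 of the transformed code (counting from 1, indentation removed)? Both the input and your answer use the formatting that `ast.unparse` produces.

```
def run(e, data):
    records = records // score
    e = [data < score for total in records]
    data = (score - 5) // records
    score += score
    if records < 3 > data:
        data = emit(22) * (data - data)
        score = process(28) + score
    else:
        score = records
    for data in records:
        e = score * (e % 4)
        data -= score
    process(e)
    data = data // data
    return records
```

score = score + score

Transformed code:
def run(e, data):
    records = records // score
    e = []
    for total in records:
        e.append(data < score)
    data = (score - 5) // records
    score = score + score
    if records < 3 > data:
        data = emit(22) * (data - data)
        score = process(28) + score
    else:
        score = records
    for data in records:
        e = score * (e % 4)
        data = data - score
    process(e)
    data = data // data
    return records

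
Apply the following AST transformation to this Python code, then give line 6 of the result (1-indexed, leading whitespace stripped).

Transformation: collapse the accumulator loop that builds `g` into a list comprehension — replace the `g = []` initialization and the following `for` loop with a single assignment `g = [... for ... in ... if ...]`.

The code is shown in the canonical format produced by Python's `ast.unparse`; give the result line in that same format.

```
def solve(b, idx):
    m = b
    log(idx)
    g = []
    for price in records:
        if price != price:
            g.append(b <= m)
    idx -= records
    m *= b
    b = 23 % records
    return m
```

m *= b

Transformed code:
def solve(b, idx):
    m = b
    log(idx)
    g = [b <= m for price in records if price != price]
    idx -= records
    m *= b
    b = 23 % records
    return m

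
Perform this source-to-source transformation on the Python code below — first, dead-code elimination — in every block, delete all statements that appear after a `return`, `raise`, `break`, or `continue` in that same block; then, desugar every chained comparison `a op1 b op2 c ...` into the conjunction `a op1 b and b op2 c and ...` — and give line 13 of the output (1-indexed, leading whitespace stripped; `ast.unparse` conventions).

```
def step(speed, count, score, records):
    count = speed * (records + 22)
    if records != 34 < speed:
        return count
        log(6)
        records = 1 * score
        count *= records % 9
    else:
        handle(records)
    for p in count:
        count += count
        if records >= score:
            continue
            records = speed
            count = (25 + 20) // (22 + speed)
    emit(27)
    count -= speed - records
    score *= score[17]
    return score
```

Transformed code:
def step(speed, count, score, records):
    count = speed * (records + 22)
    if records != 34 and 34 < speed:
        return count
    else:
        handle(records)
    for p in count:
        count += count
        if records >= score:
            continue
    emit(27)
    count -= speed - records
    score *= score[17]
    return score

score *= score[17]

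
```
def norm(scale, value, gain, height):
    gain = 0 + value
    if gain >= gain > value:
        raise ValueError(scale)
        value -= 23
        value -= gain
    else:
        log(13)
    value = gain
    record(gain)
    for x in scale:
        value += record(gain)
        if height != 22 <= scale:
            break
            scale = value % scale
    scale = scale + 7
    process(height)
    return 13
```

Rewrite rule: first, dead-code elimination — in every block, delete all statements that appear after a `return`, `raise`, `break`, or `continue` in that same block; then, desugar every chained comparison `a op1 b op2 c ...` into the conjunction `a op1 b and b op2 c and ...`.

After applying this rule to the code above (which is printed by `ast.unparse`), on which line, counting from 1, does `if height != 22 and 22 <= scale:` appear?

Transformed code:
def norm(scale, value, gain, height):
    gain = 0 + value
    if gain >= gain and gain > value:
        raise ValueError(scale)
    else:
        log(13)
    value = gain
    record(gain)
    for x in scale:
        value += record(gain)
        if height != 22 and 22 <= scale:
            break
    scale = scale + 7
    process(height)
    return 13

11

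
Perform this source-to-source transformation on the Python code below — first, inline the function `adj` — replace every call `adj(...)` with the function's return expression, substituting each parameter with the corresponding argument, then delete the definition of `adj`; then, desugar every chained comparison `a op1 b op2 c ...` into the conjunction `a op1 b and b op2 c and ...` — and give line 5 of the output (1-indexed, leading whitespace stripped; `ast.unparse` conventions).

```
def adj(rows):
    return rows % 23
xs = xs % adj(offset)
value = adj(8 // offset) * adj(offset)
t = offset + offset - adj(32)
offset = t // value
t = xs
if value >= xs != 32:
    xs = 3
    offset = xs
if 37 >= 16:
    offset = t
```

Transformed code:
xs = xs % (offset % 23)
value = 8 // offset % 23 * (offset % 23)
t = offset + offset - 32 % 23
offset = t // value
t = xs
if value >= xs and xs != 32:
    xs = 3
    offset = xs
if 37 >= 16:
    offset = t

t = xs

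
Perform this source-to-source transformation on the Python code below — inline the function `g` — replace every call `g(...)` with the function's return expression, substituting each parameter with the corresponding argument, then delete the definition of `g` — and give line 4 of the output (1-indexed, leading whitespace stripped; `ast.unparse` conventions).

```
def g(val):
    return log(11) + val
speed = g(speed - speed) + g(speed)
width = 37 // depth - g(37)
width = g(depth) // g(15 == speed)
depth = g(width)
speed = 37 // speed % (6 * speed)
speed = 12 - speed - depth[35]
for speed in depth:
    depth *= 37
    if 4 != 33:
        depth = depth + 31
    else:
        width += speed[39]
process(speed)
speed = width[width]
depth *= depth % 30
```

depth = log(11) + width

Transformed code:
speed = log(11) + (speed - speed) + (log(11) + speed)
width = 37 // depth - (log(11) + 37)
width = (log(11) + depth) // (log(11) + (15 == speed))
depth = log(11) + width
speed = 37 // speed % (6 * speed)
speed = 12 - speed - depth[35]
for speed in depth:
    depth *= 37
    if 4 != 33:
        depth = depth + 31
    else:
        width += speed[39]
process(speed)
speed = width[width]
depth *= depth % 30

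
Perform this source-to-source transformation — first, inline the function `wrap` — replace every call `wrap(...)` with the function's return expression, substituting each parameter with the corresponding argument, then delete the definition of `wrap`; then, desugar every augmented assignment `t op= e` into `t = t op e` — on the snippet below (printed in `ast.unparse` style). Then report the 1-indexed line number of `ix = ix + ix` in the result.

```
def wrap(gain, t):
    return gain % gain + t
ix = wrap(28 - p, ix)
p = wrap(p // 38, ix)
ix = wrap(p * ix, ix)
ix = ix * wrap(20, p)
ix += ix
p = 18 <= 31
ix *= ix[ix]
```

5

Transformed code:
ix = (28 - p) % (28 - p) + ix
p = p // 38 % (p // 38) + ix
ix = p * ix % (p * ix) + ix
ix = ix * (20 % 20 + p)
ix = ix + ix
p = 18 <= 31
ix = ix * ix[ix]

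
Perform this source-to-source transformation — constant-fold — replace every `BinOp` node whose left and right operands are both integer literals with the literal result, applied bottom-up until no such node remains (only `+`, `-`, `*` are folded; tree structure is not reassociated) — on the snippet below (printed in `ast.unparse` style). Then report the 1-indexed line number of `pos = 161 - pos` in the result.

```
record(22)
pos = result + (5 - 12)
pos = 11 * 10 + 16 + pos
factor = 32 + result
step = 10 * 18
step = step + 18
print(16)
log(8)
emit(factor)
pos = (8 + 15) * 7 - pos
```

Transformed code:
record(22)
pos = result + -7
pos = 126 + pos
factor = 32 + result
step = 180
step = step + 18
print(16)
log(8)
emit(factor)
pos = 161 - pos

10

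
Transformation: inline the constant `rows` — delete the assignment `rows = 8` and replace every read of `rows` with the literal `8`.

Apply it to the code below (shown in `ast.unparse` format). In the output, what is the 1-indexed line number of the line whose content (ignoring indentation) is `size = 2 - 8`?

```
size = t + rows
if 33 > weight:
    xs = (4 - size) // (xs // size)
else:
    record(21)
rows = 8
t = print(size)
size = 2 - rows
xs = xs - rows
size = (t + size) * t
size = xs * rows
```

Transformed code:
size = t + 8
if 33 > weight:
    xs = (4 - size) // (xs // size)
else:
    record(21)
t = print(size)
size = 2 - 8
xs = xs - 8
size = (t + size) * t
size = xs * 8

7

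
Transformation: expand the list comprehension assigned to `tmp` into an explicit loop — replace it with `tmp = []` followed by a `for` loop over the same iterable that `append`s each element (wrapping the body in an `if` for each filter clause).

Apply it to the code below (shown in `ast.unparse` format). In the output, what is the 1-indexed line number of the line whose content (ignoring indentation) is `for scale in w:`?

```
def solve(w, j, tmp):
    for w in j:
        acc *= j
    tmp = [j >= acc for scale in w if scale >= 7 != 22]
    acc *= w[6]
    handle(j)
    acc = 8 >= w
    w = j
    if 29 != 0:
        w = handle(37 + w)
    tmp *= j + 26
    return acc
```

Transformed code:
def solve(w, j, tmp):
    for w in j:
        acc *= j
    tmp = []
    for scale in w:
        if scale >= 7 != 22:
            tmp.append(j >= acc)
    acc *= w[6]
    handle(j)
    acc = 8 >= w
    w = j
    if 29 != 0:
        w = handle(37 + w)
    tmp *= j + 26
    return acc

5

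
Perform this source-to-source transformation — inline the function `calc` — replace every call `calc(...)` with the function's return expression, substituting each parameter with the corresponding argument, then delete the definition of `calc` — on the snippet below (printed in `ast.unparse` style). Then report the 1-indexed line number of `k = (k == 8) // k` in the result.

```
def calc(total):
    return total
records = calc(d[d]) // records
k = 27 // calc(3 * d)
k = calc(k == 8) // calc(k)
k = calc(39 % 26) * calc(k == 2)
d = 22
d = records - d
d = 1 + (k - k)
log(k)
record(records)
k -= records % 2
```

Transformed code:
records = d[d] // records
k = 27 // (3 * d)
k = (k == 8) // k
k = 39 % 26 * (k == 2)
d = 22
d = records - d
d = 1 + (k - k)
log(k)
record(records)
k -= records % 2

3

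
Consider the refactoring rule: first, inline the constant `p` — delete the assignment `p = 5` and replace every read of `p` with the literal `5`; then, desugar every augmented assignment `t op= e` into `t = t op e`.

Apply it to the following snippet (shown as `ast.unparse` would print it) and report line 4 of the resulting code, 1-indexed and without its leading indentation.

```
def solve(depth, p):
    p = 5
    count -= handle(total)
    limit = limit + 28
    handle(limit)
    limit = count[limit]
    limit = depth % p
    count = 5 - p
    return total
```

handle(limit)

Transformed code:
def solve(depth, p):
    count = count - handle(total)
    limit = limit + 28
    handle(limit)
    limit = count[limit]
    limit = depth % 5
    count = 5 - 5
    return total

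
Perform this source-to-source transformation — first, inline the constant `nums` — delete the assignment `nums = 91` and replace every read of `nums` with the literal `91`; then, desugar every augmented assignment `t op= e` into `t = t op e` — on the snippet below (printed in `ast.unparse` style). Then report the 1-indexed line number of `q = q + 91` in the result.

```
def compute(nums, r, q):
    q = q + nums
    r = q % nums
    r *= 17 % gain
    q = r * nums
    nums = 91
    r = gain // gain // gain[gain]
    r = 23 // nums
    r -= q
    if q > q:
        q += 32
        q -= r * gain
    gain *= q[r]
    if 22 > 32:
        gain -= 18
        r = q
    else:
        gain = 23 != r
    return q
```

2

Transformed code:
def compute(nums, r, q):
    q = q + 91
    r = q % 91
    r = r * (17 % gain)
    q = r * 91
    r = gain // gain // gain[gain]
    r = 23 // 91
    r = r - q
    if q > q:
        q = q + 32
        q = q - r * gain
    gain = gain * q[r]
    if 22 > 32:
        gain = gain - 18
        r = q
    else:
        gain = 23 != r
    return q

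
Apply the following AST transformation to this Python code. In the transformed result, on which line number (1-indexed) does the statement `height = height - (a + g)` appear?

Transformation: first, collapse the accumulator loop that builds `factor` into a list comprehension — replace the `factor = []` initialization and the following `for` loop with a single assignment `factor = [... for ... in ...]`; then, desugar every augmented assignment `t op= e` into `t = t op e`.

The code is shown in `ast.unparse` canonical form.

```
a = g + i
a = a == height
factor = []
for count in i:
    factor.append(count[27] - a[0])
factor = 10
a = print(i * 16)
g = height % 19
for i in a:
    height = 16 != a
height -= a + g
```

9

Transformed code:
a = g + i
a = a == height
factor = [count[27] - a[0] for count in i]
factor = 10
a = print(i * 16)
g = height % 19
for i in a:
    height = 16 != a
height = height - (a + g)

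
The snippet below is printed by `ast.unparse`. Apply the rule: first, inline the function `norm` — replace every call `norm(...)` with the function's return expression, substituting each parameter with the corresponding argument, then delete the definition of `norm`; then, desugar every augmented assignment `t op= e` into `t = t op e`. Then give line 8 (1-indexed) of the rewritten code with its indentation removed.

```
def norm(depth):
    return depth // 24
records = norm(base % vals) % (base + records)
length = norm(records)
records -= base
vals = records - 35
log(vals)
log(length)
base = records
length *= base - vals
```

length = length * (base - vals)

Transformed code:
records = base % vals // 24 % (base + records)
length = records // 24
records = records - base
vals = records - 35
log(vals)
log(length)
base = records
length = length * (base - vals)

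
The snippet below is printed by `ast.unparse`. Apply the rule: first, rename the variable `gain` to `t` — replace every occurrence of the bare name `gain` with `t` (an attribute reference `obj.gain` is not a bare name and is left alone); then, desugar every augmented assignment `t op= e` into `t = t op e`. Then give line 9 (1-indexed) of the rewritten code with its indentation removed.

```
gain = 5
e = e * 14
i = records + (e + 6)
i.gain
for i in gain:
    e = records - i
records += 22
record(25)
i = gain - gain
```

Transformed code:
t = 5
e = e * 14
i = records + (e + 6)
i.gain
for i in t:
    e = records - i
records = records + 22
record(25)
i = t - t

i = t - t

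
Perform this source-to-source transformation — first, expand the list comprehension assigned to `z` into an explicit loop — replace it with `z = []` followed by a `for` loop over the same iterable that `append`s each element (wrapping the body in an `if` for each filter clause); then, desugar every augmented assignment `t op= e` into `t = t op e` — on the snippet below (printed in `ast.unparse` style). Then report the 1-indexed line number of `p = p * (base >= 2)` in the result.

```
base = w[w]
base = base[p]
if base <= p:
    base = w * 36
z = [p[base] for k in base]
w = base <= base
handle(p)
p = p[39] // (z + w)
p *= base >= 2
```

Transformed code:
base = w[w]
base = base[p]
if base <= p:
    base = w * 36
z = []
for k in base:
    z.append(p[base])
w = base <= base
handle(p)
p = p[39] // (z + w)
p = p * (base >= 2)

11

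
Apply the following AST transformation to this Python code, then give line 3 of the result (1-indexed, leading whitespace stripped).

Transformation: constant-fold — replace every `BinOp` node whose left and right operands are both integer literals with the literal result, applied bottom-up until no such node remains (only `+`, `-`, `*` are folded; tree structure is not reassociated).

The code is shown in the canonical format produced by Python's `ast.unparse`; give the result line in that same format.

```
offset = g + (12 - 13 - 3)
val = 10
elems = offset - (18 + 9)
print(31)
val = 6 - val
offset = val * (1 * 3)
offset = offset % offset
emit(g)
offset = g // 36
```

Transformed code:
offset = g + -4
val = 10
elems = offset - 27
print(31)
val = 6 - val
offset = val * 3
offset = offset % offset
emit(g)
offset = g // 36

elems = offset - 27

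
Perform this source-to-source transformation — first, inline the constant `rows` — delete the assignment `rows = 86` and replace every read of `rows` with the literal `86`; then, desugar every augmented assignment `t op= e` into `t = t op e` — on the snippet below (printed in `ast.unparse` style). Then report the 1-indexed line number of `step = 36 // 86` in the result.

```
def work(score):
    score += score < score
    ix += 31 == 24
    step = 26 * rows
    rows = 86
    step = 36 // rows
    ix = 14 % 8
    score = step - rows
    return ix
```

Transformed code:
def work(score):
    score = score + (score < score)
    ix = ix + (31 == 24)
    step = 26 * 86
    step = 36 // 86
    ix = 14 % 8
    score = step - 86
    return ix

5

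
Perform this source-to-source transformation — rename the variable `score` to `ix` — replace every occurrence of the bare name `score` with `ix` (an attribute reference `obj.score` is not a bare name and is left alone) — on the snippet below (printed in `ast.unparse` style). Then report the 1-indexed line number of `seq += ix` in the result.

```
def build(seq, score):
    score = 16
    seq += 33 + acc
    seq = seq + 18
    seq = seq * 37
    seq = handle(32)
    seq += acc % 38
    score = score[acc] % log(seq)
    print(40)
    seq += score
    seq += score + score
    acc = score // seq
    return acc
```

10

Transformed code:
def build(seq, ix):
    ix = 16
    seq += 33 + acc
    seq = seq + 18
    seq = seq * 37
    seq = handle(32)
    seq += acc % 38
    ix = ix[acc] % log(seq)
    print(40)
    seq += ix
    seq += ix + ix
    acc = ix // seq
    return acc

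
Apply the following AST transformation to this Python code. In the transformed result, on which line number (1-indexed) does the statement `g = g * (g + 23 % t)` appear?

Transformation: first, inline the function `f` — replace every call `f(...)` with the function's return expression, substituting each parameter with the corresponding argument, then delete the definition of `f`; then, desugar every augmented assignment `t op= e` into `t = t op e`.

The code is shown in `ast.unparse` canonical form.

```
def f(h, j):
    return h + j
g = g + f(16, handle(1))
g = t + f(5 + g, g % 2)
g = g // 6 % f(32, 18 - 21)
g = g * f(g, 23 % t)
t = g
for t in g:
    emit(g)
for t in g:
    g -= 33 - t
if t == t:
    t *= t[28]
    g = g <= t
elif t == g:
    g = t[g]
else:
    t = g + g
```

Transformed code:
g = g + (16 + handle(1))
g = t + (5 + g + g % 2)
g = g // 6 % (32 + (18 - 21))
g = g * (g + 23 % t)
t = g
for t in g:
    emit(g)
for t in g:
    g = g - (33 - t)
if t == t:
    t = t * t[28]
    g = g <= t
elif t == g:
    g = t[g]
else:
    t = g + g

4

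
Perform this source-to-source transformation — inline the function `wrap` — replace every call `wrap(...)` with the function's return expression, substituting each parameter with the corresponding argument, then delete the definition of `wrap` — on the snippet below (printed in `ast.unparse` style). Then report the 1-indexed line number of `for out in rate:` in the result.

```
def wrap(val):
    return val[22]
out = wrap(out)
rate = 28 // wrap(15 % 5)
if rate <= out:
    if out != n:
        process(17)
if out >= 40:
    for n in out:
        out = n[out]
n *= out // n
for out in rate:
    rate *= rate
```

Transformed code:
out = out[22]
rate = 28 // (15 % 5)[22]
if rate <= out:
    if out != n:
        process(17)
if out >= 40:
    for n in out:
        out = n[out]
n *= out // n
for out in rate:
    rate *= rate

10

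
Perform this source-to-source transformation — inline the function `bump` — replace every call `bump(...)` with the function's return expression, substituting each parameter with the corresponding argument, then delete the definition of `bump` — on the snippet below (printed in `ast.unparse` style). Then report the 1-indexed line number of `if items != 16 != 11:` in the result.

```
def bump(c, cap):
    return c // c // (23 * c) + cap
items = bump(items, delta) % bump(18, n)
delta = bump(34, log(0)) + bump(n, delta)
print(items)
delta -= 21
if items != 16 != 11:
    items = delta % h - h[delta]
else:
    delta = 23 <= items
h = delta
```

5

Transformed code:
items = (items // items // (23 * items) + delta) % (18 // 18 // (23 * 18) + n)
delta = 34 // 34 // (23 * 34) + log(0) + (n // n // (23 * n) + delta)
print(items)
delta -= 21
if items != 16 != 11:
    items = delta % h - h[delta]
else:
    delta = 23 <= items
h = delta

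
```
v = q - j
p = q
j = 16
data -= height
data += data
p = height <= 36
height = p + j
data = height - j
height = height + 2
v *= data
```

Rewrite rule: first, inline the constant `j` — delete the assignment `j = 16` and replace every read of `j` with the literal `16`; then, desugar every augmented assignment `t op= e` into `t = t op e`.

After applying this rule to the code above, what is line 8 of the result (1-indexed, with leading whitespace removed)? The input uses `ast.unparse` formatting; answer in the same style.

height = height + 2

Transformed code:
v = q - 16
p = q
data = data - height
data = data + data
p = height <= 36
height = p + 16
data = height - 16
height = height + 2
v = v * data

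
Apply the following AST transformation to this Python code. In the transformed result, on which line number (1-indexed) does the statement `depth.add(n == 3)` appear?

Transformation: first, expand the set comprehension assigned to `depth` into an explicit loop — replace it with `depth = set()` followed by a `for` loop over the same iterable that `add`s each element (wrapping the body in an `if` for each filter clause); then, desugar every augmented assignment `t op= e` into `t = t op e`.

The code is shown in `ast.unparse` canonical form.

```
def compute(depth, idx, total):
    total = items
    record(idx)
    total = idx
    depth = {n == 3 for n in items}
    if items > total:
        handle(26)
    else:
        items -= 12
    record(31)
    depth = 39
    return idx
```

7

Transformed code:
def compute(depth, idx, total):
    total = items
    record(idx)
    total = idx
    depth = set()
    for n in items:
        depth.add(n == 3)
    if items > total:
        handle(26)
    else:
        items = items - 12
    record(31)
    depth = 39
    return idx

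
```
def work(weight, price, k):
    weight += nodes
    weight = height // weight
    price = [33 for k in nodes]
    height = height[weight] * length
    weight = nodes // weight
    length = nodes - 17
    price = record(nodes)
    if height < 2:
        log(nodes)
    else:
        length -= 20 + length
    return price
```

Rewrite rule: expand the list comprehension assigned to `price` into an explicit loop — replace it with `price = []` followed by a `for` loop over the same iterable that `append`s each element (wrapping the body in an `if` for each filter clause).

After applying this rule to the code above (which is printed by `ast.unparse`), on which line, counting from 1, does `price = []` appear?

4

Transformed code:
def work(weight, price, k):
    weight += nodes
    weight = height // weight
    price = []
    for k in nodes:
        price.append(33)
    height = height[weight] * length
    weight = nodes // weight
    length = nodes - 17
    price = record(nodes)
    if height < 2:
        log(nodes)
    else:
        length -= 20 + length
    return price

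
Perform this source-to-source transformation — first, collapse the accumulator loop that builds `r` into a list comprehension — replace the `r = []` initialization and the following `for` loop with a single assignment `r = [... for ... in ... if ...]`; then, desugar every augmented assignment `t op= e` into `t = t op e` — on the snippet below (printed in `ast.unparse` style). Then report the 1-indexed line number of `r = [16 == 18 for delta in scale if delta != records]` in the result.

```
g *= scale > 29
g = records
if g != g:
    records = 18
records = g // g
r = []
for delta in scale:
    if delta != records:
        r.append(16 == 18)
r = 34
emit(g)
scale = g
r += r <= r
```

Transformed code:
g = g * (scale > 29)
g = records
if g != g:
    records = 18
records = g // g
r = [16 == 18 for delta in scale if delta != records]
r = 34
emit(g)
scale = g
r = r + (r <= r)

6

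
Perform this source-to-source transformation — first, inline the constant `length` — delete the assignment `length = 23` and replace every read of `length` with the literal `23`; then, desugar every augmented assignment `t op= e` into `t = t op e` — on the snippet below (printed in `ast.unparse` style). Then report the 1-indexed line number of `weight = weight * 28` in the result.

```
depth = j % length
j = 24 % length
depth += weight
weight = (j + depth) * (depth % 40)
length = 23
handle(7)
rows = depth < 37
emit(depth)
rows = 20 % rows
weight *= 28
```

Transformed code:
depth = j % 23
j = 24 % 23
depth = depth + weight
weight = (j + depth) * (depth % 40)
handle(7)
rows = depth < 37
emit(depth)
rows = 20 % rows
weight = weight * 28

9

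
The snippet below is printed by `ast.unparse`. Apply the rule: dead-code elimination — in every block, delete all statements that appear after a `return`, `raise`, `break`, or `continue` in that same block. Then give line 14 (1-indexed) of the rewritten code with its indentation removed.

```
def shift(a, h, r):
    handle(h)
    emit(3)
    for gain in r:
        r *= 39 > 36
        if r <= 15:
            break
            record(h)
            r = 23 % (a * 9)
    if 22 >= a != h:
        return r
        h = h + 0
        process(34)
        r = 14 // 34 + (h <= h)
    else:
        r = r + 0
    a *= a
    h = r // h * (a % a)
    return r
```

Transformed code:
def shift(a, h, r):
    handle(h)
    emit(3)
    for gain in r:
        r *= 39 > 36
        if r <= 15:
            break
    if 22 >= a != h:
        return r
    else:
        r = r + 0
    a *= a
    h = r // h * (a % a)
    return r

return r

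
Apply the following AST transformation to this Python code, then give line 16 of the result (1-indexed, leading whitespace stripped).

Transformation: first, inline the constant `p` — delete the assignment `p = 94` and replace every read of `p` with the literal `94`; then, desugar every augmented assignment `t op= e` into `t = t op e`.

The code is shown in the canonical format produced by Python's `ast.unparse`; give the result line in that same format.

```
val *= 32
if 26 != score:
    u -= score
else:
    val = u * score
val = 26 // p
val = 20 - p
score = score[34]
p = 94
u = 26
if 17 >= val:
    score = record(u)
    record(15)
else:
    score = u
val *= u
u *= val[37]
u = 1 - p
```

Transformed code:
val = val * 32
if 26 != score:
    u = u - score
else:
    val = u * score
val = 26 // 94
val = 20 - 94
score = score[34]
u = 26
if 17 >= val:
    score = record(u)
    record(15)
else:
    score = u
val = val * u
u = u * val[37]
u = 1 - 94

u = u * val[37]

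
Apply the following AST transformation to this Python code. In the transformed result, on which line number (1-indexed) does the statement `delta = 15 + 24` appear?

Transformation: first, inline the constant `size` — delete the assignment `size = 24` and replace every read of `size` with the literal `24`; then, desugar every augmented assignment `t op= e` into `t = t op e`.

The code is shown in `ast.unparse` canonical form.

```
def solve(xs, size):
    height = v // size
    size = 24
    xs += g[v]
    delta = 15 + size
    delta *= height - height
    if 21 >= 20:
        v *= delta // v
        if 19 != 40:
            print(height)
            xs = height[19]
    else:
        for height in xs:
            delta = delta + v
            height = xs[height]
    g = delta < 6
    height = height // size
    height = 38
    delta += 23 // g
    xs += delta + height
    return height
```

4

Transformed code:
def solve(xs, size):
    height = v // 24
    xs = xs + g[v]
    delta = 15 + 24
    delta = delta * (height - height)
    if 21 >= 20:
        v = v * (delta // v)
        if 19 != 40:
            print(height)
            xs = height[19]
    else:
        for height in xs:
            delta = delta + v
            height = xs[height]
    g = delta < 6
    height = height // 24
    height = 38
    delta = delta + 23 // g
    xs = xs + (delta + height)
    return height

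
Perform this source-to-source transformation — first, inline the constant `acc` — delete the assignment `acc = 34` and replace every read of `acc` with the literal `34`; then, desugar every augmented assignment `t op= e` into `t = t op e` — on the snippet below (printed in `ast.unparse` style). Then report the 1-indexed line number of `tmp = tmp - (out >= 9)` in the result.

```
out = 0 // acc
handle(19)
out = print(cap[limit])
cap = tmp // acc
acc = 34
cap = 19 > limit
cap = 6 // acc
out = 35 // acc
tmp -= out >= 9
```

8

Transformed code:
out = 0 // 34
handle(19)
out = print(cap[limit])
cap = tmp // 34
cap = 19 > limit
cap = 6 // 34
out = 35 // 34
tmp = tmp - (out >= 9)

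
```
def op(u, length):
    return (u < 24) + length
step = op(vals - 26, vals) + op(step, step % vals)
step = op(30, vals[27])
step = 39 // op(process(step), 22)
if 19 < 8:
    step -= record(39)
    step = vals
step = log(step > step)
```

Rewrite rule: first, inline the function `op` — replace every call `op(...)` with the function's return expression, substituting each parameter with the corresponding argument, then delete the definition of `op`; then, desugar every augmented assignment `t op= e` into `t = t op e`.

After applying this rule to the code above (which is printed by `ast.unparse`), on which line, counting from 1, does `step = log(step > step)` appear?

Transformed code:
step = (vals - 26 < 24) + vals + ((step < 24) + step % vals)
step = (30 < 24) + vals[27]
step = 39 // ((process(step) < 24) + 22)
if 19 < 8:
    step = step - record(39)
    step = vals
step = log(step > step)

7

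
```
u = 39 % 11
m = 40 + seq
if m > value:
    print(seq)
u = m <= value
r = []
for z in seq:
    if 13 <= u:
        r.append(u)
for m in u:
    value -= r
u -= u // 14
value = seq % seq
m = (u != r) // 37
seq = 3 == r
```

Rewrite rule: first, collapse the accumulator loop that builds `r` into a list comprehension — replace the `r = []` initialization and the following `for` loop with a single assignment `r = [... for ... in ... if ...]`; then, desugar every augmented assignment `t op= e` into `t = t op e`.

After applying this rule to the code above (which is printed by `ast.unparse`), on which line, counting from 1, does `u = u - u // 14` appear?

Transformed code:
u = 39 % 11
m = 40 + seq
if m > value:
    print(seq)
u = m <= value
r = [u for z in seq if 13 <= u]
for m in u:
    value = value - r
u = u - u // 14
value = seq % seq
m = (u != r) // 37
seq = 3 == r

9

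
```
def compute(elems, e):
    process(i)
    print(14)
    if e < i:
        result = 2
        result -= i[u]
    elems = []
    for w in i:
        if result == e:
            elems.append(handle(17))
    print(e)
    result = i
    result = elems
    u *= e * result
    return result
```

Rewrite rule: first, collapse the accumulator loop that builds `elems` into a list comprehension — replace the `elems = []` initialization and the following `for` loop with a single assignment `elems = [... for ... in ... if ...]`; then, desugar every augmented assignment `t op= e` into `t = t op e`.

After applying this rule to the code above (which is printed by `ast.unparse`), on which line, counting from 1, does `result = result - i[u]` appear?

6

Transformed code:
def compute(elems, e):
    process(i)
    print(14)
    if e < i:
        result = 2
        result = result - i[u]
    elems = [handle(17) for w in i if result == e]
    print(e)
    result = i
    result = elems
    u = u * (e * result)
    return result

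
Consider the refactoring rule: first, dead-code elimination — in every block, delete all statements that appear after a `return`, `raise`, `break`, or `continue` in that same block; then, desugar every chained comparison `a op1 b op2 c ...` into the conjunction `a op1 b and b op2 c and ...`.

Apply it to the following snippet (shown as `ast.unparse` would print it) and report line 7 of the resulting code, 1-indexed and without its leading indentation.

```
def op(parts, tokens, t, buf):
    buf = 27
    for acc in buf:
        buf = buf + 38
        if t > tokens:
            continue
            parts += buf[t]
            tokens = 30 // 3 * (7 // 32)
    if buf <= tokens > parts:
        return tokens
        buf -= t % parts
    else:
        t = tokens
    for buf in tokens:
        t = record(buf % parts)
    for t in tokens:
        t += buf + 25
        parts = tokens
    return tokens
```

if buf <= tokens and tokens > parts:

Transformed code:
def op(parts, tokens, t, buf):
    buf = 27
    for acc in buf:
        buf = buf + 38
        if t > tokens:
            continue
    if buf <= tokens and tokens > parts:
        return tokens
    else:
        t = tokens
    for buf in tokens:
        t = record(buf % parts)
    for t in tokens:
        t += buf + 25
        parts = tokens
    return tokens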